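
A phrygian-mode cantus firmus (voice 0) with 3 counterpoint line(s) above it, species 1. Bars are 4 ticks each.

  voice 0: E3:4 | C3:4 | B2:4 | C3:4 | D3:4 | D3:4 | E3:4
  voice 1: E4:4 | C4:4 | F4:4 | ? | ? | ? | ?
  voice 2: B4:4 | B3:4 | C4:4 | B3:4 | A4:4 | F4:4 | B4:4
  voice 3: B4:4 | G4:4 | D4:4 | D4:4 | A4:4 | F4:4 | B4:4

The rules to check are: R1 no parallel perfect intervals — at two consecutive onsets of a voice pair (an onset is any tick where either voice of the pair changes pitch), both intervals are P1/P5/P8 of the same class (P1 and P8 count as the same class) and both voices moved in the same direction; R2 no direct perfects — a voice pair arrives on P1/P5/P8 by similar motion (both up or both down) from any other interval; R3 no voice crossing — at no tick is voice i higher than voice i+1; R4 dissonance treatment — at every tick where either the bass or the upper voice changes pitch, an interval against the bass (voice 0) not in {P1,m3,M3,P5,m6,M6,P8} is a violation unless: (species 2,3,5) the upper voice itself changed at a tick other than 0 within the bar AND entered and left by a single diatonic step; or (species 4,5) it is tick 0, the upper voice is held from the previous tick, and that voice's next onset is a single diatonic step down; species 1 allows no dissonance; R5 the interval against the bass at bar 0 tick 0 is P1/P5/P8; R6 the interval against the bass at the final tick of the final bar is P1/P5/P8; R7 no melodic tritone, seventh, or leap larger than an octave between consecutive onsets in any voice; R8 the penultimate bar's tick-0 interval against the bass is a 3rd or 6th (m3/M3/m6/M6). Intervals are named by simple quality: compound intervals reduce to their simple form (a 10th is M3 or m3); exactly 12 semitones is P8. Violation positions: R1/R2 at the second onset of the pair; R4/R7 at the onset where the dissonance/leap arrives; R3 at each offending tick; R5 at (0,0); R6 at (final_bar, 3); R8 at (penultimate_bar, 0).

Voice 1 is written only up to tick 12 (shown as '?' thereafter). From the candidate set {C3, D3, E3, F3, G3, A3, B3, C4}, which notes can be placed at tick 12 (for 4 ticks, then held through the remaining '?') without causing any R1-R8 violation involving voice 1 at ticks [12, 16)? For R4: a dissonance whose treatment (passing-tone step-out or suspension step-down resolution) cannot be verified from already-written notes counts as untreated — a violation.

C3: violates R7
D3: violates R4,R7
E3: violates R2,R7
F3: violates R4
G3: violates R7
A3: legal
B3: violates R2,R4,R7
C4: violates R3

{A3}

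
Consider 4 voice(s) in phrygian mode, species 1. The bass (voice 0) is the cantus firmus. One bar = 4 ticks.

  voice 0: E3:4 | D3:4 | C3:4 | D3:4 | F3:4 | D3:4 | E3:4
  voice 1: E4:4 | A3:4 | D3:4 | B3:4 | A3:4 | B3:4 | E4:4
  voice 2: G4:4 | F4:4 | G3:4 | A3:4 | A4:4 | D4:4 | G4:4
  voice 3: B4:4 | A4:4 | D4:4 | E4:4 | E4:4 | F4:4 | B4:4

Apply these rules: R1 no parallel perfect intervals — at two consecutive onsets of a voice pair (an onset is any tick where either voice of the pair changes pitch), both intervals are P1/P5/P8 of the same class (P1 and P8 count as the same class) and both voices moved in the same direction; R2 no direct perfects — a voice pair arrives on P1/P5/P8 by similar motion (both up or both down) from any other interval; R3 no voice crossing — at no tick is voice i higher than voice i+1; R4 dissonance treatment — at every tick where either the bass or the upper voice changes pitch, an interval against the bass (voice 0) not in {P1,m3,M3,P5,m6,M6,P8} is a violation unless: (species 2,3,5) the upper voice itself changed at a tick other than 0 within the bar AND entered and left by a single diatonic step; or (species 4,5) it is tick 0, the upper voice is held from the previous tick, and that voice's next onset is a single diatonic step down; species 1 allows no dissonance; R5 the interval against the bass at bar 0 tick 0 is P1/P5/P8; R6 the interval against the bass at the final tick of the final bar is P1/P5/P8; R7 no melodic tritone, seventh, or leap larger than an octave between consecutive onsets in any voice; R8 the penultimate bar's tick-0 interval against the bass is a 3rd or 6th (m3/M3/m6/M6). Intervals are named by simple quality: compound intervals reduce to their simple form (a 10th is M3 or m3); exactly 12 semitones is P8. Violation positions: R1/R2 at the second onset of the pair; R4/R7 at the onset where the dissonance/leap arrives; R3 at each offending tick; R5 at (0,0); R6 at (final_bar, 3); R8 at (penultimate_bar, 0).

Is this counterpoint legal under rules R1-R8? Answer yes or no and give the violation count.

bar 0: v0=E3 v1=E4 v2=G4 v3=B4 (P5)
bar 1: v0=D3 v1=A3 v2=F4 v3=A4 (P5)
bar 2: v0=C3 v1=D3 v2=G3 v3=D4 (M2)
bar 3: v0=D3 v1=B3 v2=A3 v3=E4 (M2)
bar 4: v0=F3 v1=A3 v2=A4 v3=E4 (M7)
bar 5: v0=D3 v1=B3 v2=D4 v3=F4 (m3)
bar 6: v0=E3 v1=E4 v2=G4 v3=B4 (P5)
  R5 @ bar0.0: opens on m3
  R1 @ bar1.0: E3/B4 P5 -> D3/A4 P5 similar
  R2 @ bar1.0: E3/E4 P8 -> D3/A3 P5 similar
  R2 @ bar1.0: E4/B4 P5 -> A3/A4 P8 similar
  R1 @ bar2.0: A3/A4 P8 -> D3/D4 P8 similar
  R2 @ bar2.0: D3/F4 m3 -> C3/G3 P5 similar
  R2 @ bar2.0: F4/A4 M3 -> G3/D4 P5 similar
  R4 @ bar2.0: C3/D3 M2 untreated
  R4 @ bar2.0: C3/D4 M2 untreated
  R7 @ bar2.0: F4->G3 leap 10st
  R1 @ bar3.0: C3/G3 P5 -> D3/A3 P5 similar
  R1 @ bar3.0: G3/D4 P5 -> A3/E4 P5 similar
  R3 @ bar3.0: B3 above A3
  R4 @ bar3.0: D3/E4 M2 untreated
  R3 @ bar3.1: B3 above A3
  R3 @ bar3.2: B3 above A3
  R3 @ bar3.3: B3 above A3
  R3 @ bar4.0: A4 above E4
  R4 @ bar4.0: F3/E4 M7 untreated
  R3 @ bar4.1: A4 above E4
  R3 @ bar4.2: A4 above E4
  R3 @ bar4.3: A4 above E4
  R2 @ bar5.0: F3/A4 M3 -> D3/D4 P8 similar
  R8 @ bar5.0: penult P8 not 3rd/6th
  R2 @ bar6.0: D3/B3 M6 -> E3/E4 P8 similar
  R2 @ bar6.0: D3/F4 m3 -> E3/B4 P5 similar
  R2 @ bar6.0: B3/F4 TT -> E4/B4 P5 similar
  R7 @ bar6.0: F4->B4 leap 6st
  R6 @ bar6.3: closes on m3

No (29 violations)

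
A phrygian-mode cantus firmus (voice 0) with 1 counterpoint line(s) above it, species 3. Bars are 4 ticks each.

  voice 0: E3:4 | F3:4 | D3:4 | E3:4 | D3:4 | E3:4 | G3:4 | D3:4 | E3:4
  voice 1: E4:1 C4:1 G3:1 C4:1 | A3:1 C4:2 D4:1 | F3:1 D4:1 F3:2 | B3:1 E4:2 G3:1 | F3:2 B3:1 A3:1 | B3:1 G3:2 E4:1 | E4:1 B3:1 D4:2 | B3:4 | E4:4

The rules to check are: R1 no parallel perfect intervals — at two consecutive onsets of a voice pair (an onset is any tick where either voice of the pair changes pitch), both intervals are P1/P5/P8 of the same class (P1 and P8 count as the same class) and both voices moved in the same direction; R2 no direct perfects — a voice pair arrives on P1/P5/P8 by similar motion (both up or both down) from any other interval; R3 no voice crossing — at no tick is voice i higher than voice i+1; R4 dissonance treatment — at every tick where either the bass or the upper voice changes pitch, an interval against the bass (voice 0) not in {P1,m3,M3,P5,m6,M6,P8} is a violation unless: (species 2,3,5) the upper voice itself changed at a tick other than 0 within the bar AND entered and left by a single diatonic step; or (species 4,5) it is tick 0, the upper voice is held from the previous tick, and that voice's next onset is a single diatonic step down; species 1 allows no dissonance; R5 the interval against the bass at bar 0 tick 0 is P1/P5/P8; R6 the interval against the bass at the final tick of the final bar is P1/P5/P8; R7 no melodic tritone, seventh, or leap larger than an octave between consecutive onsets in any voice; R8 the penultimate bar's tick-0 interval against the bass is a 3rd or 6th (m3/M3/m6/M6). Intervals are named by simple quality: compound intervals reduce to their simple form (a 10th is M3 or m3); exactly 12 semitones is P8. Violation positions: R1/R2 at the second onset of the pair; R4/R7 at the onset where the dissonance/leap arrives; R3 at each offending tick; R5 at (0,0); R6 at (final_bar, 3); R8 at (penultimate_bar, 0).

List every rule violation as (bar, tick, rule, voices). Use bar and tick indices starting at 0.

bar 0: v0=E3 v1=E4 downbeat P8
bar 1: v0=F3 v1=A3 downbeat M3
bar 2: v0=D3 v1=F3 downbeat m3
bar 3: v0=E3 v1=B3 downbeat P5
bar 4: v0=D3 v1=F3 downbeat m3
bar 5: v0=E3 v1=B3 downbeat P5
bar 6: v0=G3 v1=E4 downbeat M6
bar 7: v0=D3 v1=B3 downbeat M6
bar 8: v0=E3 v1=E4 downbeat P8
  -> R2 @ bar 3 tick 0 v(0, 1): D3/F3 m3 -> E3/B3 P5 similar
  -> R7 @ bar 3 tick 0 v(1,): F3->B3 leap 6st
  -> R7 @ bar 4 tick 2 v(1,): F3->B3 leap 6st
  -> R1 @ bar 5 tick 0 v(0, 1): D3/A3 P5 -> E3/B3 P5 similar
  -> R2 @ bar 8 tick 0 v(0, 1): D3/B3 M6 -> E3/E4 P8 similar

(3, 0, R2, (0, 1))
(3, 0, R7, (1,))
(4, 2, R7, (1,))
(5, 0, R1, (0, 1))
(8, 0, R2, (0, 1))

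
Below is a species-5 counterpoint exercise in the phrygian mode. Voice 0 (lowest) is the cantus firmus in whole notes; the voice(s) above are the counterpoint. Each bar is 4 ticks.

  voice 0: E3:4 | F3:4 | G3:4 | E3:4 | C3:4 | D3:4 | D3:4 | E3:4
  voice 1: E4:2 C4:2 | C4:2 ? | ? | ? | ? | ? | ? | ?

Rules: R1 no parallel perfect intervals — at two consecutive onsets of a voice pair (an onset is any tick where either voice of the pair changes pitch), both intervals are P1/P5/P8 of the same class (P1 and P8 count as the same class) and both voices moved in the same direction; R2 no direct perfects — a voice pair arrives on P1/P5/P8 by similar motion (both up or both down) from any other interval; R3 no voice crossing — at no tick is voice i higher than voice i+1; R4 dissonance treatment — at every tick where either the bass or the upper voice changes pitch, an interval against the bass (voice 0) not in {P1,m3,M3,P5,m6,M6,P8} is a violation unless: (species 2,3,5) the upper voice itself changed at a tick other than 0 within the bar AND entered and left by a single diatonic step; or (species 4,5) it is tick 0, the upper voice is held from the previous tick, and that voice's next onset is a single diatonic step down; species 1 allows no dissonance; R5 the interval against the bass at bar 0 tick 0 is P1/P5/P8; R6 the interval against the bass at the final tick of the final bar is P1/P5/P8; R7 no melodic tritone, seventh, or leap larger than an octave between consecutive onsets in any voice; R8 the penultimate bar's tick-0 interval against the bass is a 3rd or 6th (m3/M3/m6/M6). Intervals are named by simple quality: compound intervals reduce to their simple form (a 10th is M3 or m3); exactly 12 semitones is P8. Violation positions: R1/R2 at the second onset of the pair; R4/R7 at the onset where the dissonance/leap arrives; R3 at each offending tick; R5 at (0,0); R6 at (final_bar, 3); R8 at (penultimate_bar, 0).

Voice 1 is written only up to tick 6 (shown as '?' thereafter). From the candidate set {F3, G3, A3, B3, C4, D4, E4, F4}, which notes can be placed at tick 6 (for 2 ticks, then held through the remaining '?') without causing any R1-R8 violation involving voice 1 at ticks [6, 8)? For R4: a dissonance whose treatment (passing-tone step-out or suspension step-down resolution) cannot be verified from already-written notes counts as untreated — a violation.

{A3, C4, D4, F3, F4}

F3: legal
G3: violates R4
A3: legal
B3: violates R4
C4: legal
D4: legal
E4: violates R4
F4: legal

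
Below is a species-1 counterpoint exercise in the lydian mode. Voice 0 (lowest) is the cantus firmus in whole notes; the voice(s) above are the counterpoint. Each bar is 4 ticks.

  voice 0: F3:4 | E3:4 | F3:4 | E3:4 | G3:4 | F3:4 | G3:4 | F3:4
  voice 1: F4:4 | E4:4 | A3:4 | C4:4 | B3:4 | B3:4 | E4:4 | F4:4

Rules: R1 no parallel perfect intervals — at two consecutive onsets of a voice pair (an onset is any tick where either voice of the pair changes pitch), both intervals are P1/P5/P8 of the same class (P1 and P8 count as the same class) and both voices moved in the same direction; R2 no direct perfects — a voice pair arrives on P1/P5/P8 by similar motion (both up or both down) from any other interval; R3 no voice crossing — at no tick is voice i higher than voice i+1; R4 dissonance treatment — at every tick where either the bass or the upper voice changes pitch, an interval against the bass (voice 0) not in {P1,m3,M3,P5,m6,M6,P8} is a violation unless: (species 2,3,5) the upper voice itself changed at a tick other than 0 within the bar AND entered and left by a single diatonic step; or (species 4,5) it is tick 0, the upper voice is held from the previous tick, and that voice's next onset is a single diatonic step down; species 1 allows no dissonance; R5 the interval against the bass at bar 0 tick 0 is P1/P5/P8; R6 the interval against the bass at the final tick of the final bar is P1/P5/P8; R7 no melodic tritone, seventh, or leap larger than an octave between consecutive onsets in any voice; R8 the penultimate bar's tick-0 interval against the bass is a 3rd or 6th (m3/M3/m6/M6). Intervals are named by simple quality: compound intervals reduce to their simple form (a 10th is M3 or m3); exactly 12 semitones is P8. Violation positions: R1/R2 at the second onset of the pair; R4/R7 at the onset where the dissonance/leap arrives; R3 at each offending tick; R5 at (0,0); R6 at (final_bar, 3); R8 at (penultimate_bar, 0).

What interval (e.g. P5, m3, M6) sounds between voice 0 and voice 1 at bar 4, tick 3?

voice 0=G3 voice 1=B3 -> M3

M3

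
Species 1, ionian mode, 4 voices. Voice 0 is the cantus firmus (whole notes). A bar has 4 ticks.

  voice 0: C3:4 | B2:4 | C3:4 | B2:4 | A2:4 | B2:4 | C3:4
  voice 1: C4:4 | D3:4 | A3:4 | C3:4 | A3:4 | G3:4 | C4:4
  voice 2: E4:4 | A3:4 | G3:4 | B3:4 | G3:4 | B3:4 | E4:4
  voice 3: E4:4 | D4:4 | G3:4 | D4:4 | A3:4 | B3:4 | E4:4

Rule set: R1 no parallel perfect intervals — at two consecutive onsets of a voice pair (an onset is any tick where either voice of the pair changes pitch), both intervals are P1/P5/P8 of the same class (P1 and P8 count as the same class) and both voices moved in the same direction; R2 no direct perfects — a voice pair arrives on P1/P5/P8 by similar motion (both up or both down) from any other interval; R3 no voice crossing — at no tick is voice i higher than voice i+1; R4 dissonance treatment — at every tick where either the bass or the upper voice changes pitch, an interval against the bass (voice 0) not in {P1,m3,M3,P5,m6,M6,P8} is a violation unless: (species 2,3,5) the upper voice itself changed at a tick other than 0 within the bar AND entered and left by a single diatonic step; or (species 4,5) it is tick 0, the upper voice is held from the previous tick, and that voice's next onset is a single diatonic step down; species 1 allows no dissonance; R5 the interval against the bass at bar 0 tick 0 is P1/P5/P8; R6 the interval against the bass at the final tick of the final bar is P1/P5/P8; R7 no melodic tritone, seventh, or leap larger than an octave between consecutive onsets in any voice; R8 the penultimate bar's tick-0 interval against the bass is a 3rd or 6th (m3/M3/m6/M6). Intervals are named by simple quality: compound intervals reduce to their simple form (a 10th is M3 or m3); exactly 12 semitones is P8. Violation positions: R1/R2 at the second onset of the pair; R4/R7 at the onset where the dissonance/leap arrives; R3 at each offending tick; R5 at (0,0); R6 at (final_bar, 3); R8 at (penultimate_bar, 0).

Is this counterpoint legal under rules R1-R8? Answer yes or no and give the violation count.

bar 0: v0=C3 v1=C4 v2=E4 v3=E4 (M3)
bar 1: v0=B2 v1=D3 v2=A3 v3=D4 (m3)
bar 2: v0=C3 v1=A3 v2=G3 v3=G3 (P5)
bar 3: v0=B2 v1=C3 v2=B3 v3=D4 (m3)
bar 4: v0=A2 v1=A3 v2=G3 v3=A3 (P8)
bar 5: v0=B2 v1=G3 v2=B3 v3=B3 (P8)
bar 6: v0=C3 v1=C4 v2=E4 v3=E4 (M3)
  R5 @ bar0.0: opens on M3
  R5 @ bar0.0: opens on M3
  R2 @ bar1.0: C4/E4 M3 -> D3/A3 P5 similar
  R2 @ bar1.0: C4/E4 M3 -> D3/D4 P8 similar
  R4 @ bar1.0: B2/A3 m7 untreated
  R7 @ bar1.0: C4->D3 leap 10st
  R2 @ bar2.0: A3/D4 P4 -> G3/G3 P1 similar
  R3 @ bar2.0: A3 above G3
  R3 @ bar2.1: A3 above G3
  R3 @ bar2.2: A3 above G3
  R3 @ bar2.3: A3 above G3
  R4 @ bar3.0: B2/C3 m2 untreated
  R2 @ bar4.0: B2/D4 m3 -> A2/A3 P8 similar
  R3 @ bar4.0: A3 above G3
  R4 @ bar4.0: A2/G3 m7 untreated
  R3 @ bar4.1: A3 above G3
  R3 @ bar4.2: A3 above G3
  R3 @ bar4.3: A3 above G3
  R1 @ bar5.0: A2/A3 P8 -> B2/B3 P8 similar
  R2 @ bar5.0: A2/G3 m7 -> B2/B3 P8 similar
  R2 @ bar5.0: G3/A3 M2 -> B3/B3 P1 similar
  R8 @ bar5.0: penult P8 not 3rd/6th
  R8 @ bar5.0: penult P8 not 3rd/6th
  R1 @ bar6.0: B3/B3 P1 -> E4/E4 P1 similar
  R2 @ bar6.0: B2/G3 m6 -> C3/C4 P8 similar
  R6 @ bar6.3: closes on M3
  R6 @ bar6.3: closes on M3

No (27 violations)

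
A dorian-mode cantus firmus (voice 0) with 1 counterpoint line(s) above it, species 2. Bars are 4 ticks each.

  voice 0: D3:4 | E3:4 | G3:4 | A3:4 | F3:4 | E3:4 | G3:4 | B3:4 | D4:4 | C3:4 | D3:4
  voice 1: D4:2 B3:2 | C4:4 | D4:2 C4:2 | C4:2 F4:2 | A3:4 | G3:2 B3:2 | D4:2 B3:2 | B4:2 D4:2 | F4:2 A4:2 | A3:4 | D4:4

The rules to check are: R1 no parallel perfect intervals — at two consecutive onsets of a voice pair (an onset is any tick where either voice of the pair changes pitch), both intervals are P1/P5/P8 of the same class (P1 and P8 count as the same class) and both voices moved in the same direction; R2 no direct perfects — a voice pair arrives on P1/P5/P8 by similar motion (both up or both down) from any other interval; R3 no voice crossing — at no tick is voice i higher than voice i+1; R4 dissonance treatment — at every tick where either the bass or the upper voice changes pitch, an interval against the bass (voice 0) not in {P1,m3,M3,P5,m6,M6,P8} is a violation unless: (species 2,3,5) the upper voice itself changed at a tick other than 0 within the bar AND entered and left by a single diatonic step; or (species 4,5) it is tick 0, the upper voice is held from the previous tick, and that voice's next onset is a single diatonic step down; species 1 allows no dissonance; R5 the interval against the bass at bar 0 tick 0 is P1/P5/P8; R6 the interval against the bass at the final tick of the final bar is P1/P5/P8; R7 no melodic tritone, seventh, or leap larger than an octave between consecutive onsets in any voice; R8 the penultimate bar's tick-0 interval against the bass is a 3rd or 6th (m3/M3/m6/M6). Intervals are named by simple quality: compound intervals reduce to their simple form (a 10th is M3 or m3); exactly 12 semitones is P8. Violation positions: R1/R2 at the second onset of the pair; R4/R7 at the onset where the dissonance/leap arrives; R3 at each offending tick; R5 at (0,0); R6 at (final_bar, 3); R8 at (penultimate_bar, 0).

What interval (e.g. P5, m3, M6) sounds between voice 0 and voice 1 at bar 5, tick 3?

voice 0=E3 voice 1=B3 -> P5

P5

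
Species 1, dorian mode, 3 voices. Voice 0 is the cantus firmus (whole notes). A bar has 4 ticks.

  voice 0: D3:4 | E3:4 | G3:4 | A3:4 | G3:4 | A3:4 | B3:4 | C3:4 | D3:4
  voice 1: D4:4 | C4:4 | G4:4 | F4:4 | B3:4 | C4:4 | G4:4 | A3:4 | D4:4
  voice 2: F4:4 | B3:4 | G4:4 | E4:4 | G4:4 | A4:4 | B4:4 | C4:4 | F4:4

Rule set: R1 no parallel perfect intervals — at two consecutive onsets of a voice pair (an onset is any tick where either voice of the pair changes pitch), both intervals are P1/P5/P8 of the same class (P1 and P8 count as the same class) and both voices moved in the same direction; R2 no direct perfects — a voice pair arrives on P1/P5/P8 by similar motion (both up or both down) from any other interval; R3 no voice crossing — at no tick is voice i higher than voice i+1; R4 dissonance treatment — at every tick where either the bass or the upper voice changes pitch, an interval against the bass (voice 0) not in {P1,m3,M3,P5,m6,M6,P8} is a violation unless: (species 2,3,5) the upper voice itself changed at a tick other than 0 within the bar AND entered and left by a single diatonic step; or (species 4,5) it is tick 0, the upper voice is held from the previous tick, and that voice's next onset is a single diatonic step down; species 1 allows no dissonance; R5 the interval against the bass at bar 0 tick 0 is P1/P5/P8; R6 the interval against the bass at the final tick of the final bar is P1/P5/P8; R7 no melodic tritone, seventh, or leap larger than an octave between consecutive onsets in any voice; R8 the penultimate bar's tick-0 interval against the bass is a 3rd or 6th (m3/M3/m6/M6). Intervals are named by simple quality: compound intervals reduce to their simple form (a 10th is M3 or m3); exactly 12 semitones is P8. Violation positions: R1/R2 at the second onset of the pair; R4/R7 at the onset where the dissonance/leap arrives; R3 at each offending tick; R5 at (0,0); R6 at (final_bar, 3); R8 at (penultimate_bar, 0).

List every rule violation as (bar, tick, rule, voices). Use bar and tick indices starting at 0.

(0, 0, R5, (0, 2))
(1, 0, R3, (1, 2))
(1, 0, R7, (2,))
(1, 1, R3, (1, 2))
(1, 2, R3, (1, 2))
(1, 3, R3, (1, 2))
(2, 0, R2, (0, 1))
(2, 0, R2, (0, 2))
(2, 0, R2, (1, 2))
(3, 0, R3, (1, 2))
(3, 1, R3, (1, 2))
(3, 2, R3, (1, 2))
(3, 3, R3, (1, 2))
(4, 0, R7, (1,))
(5, 0, R1, (0, 2))
(6, 0, R1, (0, 2))
(7, 0, R1, (0, 2))
(7, 0, R7, (0,))
(7, 0, R7, (1,))
(7, 0, R7, (2,))
(7, 0, R8, (0, 2))
(8, 0, R2, (0, 1))
(8, 3, R6, (0, 2))

bar 0: v0=D3 v1=D4 v2=F4 downbeat m3
bar 1: v0=E3 v1=C4 v2=B3 downbeat P5
bar 2: v0=G3 v1=G4 v2=G4 downbeat P8
bar 3: v0=A3 v1=F4 v2=E4 downbeat P5
bar 4: v0=G3 v1=B3 v2=G4 downbeat P8
bar 5: v0=A3 v1=C4 v2=A4 downbeat P8
bar 6: v0=B3 v1=G4 v2=B4 downbeat P8
bar 7: v0=C3 v1=A3 v2=C4 downbeat P8
bar 8: v0=D3 v1=D4 v2=F4 downbeat m3
  -> R5 @ bar 0 tick 0 v(0, 2): opens on m3
  -> R3 @ bar 1 tick 0 v(1, 2): C4 above B3
  -> R7 @ bar 1 tick 0 v(2,): F4->B3 leap 6st
  -> R3 @ bar 1 tick 1 v(1, 2): C4 above B3
  -> R3 @ bar 1 tick 2 v(1, 2): C4 above B3
  -> R3 @ bar 1 tick 3 v(1, 2): C4 above B3
  -> R2 @ bar 2 tick 0 v(0, 1): E3/C4 m6 -> G3/G4 P8 similar
  -> R2 @ bar 2 tick 0 v(0, 2): E3/B3 P5 -> G3/G4 P8 similar
  -> R2 @ bar 2 tick 0 v(1, 2): C4/B3 m2 -> G4/G4 P1 similar
  -> R3 @ bar 3 tick 0 v(1, 2): F4 above E4
  -> R3 @ bar 3 tick 1 v(1, 2): F4 above E4
  -> R3 @ bar 3 tick 2 v(1, 2): F4 above E4
  -> R3 @ bar 3 tick 3 v(1, 2): F4 above E4
  -> R7 @ bar 4 tick 0 v(1,): F4->B3 leap 6st
  -> R1 @ bar 5 tick 0 v(0, 2): G3/G4 P8 -> A3/A4 P8 similar
  -> R1 @ bar 6 tick 0 v(0, 2): A3/A4 P8 -> B3/B4 P8 similar
  -> R1 @ bar 7 tick 0 v(0, 2): B3/B4 P8 -> C3/C4 P8 similar
  -> R7 @ bar 7 tick 0 v(0,): B3->C3 leap 11st
  -> R7 @ bar 7 tick 0 v(1,): G4->A3 leap 10st
  -> R7 @ bar 7 tick 0 v(2,): B4->C4 leap 11st
  -> R8 @ bar 7 tick 0 v(0, 2): penult P8 not 3rd/6th
  -> R2 @ bar 8 tick 0 v(0, 1): C3/A3 M6 -> D3/D4 P8 similar
  -> R6 @ bar 8 tick 3 v(0, 2): closes on m3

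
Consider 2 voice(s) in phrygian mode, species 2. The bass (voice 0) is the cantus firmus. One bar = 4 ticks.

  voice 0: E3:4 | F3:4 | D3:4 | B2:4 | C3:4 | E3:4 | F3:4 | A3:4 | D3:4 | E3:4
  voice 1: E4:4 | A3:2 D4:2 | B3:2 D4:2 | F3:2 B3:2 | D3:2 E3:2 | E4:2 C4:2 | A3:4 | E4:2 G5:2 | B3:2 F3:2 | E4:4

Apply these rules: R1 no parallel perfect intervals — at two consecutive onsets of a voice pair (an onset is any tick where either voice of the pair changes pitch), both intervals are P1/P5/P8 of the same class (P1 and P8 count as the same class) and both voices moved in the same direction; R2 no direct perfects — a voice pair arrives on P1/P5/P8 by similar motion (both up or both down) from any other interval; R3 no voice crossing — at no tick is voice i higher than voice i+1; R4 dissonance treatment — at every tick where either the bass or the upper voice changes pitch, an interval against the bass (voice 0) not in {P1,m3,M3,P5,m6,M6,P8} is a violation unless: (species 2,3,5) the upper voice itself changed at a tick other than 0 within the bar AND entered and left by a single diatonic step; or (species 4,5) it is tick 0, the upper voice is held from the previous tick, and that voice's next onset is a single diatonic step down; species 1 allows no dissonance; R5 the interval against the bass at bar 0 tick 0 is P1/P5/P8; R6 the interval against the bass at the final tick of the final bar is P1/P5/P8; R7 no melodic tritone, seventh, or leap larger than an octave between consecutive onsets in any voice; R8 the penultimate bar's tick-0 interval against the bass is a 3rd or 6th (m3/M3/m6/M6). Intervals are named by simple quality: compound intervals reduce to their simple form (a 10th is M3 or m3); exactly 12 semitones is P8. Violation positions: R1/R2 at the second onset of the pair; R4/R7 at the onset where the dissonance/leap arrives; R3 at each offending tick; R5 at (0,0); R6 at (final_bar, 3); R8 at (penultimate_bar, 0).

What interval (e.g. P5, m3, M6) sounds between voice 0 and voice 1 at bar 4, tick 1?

M2

voice 0=C3 voice 1=D3 -> M2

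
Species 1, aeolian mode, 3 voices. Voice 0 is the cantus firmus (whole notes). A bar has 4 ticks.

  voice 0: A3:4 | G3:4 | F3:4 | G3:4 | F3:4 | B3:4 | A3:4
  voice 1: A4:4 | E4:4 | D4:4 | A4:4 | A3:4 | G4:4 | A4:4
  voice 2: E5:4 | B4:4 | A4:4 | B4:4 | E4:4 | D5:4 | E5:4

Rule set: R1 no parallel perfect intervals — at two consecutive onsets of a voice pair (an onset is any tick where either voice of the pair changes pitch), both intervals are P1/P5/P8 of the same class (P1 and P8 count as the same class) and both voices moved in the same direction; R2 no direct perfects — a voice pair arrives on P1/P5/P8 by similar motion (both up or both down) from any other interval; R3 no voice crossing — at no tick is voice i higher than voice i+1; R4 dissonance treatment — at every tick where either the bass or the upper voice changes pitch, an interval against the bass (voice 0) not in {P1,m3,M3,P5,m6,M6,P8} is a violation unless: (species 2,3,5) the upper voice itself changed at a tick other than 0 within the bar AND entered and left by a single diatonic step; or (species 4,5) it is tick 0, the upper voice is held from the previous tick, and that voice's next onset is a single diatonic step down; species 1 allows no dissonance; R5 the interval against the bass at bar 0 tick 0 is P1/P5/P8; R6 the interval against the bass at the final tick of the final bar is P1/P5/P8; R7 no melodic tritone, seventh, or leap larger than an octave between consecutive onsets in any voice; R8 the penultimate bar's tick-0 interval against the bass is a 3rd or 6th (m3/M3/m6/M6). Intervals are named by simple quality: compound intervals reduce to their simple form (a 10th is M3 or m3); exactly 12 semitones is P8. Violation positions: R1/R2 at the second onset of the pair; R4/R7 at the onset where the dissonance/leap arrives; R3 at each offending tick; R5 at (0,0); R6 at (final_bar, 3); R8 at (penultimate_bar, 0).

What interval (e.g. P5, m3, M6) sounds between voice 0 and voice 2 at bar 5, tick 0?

m3

voice 0=B3 voice 2=D5 -> m3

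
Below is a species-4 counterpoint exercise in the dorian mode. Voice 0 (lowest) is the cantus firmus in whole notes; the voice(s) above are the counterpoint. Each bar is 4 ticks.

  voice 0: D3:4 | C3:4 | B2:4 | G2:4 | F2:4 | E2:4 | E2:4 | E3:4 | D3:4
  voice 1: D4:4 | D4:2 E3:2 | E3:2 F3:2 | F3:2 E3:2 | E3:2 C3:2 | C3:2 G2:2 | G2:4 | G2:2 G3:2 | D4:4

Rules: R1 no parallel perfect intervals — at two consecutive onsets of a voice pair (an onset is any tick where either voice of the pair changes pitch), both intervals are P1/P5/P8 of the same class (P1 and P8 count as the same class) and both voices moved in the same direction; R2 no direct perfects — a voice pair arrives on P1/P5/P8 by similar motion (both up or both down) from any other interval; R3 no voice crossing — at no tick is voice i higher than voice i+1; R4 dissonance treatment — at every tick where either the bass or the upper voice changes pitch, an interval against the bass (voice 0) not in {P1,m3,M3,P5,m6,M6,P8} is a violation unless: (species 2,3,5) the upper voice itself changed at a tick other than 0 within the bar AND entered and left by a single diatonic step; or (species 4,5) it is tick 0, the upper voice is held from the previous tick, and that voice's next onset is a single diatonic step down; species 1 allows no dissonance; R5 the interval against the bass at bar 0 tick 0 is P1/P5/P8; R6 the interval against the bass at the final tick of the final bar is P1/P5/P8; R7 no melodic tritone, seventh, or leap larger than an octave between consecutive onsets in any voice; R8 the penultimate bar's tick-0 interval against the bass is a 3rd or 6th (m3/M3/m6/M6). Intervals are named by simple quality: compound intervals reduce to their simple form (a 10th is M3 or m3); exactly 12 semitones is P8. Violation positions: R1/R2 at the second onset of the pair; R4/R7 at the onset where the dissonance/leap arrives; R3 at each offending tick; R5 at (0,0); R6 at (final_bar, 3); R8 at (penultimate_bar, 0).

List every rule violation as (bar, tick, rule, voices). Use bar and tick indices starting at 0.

bar 0: v0=D3 v1=D4 downbeat P8
bar 1: v0=C3 v1=D4 downbeat M2
bar 2: v0=B2 v1=E3 downbeat P4
bar 3: v0=G2 v1=F3 downbeat m7
bar 4: v0=F2 v1=E3 downbeat M7
bar 5: v0=E2 v1=C3 downbeat m6
bar 6: v0=E2 v1=G2 downbeat m3
bar 7: v0=E3 v1=G2 downbeat M6
bar 8: v0=D3 v1=D4 downbeat P8
  -> R4 @ bar 1 tick 0 v(0, 1): C3/D4 M2 untreated
  -> R7 @ bar 1 tick 2 v(1,): D4->E3 leap 10st
  -> R4 @ bar 2 tick 0 v(0, 1): B2/E3 P4 untreated
  -> R4 @ bar 2 tick 2 v(0, 1): B2/F3 TT untreated
  -> R4 @ bar 4 tick 0 v(0, 1): F2/E3 M7 untreated
  -> R3 @ bar 7 tick 0 v(0, 1): E3 above G2
  -> R3 @ bar 7 tick 1 v(0, 1): E3 above G2

(1, 0, R4, (0, 1))
(1, 2, R7, (1,))
(2, 0, R4, (0, 1))
(2, 2, R4, (0, 1))
(4, 0, R4, (0, 1))
(7, 0, R3, (0, 1))
(7, 1, R3, (0, 1))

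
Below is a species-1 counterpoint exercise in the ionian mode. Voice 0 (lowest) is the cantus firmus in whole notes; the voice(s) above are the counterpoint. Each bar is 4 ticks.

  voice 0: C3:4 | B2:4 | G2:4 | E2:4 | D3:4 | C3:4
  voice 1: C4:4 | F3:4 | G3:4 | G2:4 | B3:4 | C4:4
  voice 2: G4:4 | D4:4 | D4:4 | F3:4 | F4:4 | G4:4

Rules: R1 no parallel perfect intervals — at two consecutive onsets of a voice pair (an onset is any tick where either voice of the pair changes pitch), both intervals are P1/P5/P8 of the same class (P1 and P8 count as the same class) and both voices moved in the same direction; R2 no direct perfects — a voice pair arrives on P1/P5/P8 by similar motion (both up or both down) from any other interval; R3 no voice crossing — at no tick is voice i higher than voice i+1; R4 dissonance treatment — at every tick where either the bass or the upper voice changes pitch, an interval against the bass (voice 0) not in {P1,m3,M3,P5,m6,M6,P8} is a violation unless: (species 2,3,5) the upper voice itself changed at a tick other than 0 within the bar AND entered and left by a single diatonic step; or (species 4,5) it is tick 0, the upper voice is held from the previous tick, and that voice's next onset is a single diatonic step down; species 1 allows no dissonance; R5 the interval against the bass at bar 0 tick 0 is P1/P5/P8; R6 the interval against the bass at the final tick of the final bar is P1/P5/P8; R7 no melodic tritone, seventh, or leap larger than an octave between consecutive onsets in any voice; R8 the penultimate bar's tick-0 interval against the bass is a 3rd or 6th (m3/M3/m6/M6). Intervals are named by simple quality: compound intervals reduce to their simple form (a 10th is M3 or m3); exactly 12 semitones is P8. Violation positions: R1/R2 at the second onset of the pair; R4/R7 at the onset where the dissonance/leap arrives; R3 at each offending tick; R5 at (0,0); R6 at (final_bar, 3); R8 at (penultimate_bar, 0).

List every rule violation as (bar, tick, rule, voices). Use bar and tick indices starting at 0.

bar 0: v0=C3 v1=C4 v2=G4 downbeat P5
bar 1: v0=B2 v1=F3 v2=D4 downbeat m3
bar 2: v0=G2 v1=G3 v2=D4 downbeat P5
bar 3: v0=E2 v1=G2 v2=F3 downbeat m2
bar 4: v0=D3 v1=B3 v2=F4 downbeat m3
bar 5: v0=C3 v1=C4 v2=G4 downbeat P5
  -> R4 @ bar 1 tick 0 v(0, 1): B2/F3 TT untreated
  -> R4 @ bar 3 tick 0 v(0, 2): E2/F3 m2 untreated
  -> R7 @ bar 4 tick 0 v(0,): E2->D3 leap 10st
  -> R7 @ bar 4 tick 0 v(1,): G2->B3 leap 16st
  -> R2 @ bar 5 tick 0 v(1, 2): B3/F4 TT -> C4/G4 P5 similar

(1, 0, R4, (0, 1))
(3, 0, R4, (0, 2))
(4, 0, R7, (0,))
(4, 0, R7, (1,))
(5, 0, R2, (1, 2))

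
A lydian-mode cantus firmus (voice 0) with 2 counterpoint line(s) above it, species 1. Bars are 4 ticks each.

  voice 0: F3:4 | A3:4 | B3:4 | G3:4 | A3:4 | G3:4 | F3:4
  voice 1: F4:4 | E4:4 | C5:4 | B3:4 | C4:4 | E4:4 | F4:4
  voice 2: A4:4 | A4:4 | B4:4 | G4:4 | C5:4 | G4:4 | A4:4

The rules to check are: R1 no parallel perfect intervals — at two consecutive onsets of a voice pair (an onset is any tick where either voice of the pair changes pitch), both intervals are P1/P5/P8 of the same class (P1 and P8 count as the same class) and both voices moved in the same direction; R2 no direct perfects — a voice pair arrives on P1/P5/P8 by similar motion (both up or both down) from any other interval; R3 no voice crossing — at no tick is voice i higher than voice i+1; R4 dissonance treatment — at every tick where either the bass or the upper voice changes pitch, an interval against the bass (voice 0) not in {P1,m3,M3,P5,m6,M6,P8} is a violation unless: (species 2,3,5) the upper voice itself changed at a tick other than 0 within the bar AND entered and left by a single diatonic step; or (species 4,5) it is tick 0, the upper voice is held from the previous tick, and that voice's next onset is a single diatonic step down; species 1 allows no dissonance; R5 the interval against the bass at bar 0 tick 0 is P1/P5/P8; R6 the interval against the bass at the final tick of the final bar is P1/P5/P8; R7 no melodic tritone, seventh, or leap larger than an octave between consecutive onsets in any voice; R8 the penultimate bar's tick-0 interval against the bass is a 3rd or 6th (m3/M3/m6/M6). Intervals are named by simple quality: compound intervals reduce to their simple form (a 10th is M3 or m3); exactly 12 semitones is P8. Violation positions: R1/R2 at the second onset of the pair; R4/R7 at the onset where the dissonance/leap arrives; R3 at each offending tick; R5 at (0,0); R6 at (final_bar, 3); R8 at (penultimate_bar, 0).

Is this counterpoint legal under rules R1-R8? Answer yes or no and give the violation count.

bar 0: v0=F3 v1=F4 v2=A4 (M3)
bar 1: v0=A3 v1=E4 v2=A4 (P8)
bar 2: v0=B3 v1=C5 v2=B4 (P8)
bar 3: v0=G3 v1=B3 v2=G4 (P8)
bar 4: v0=A3 v1=C4 v2=C5 (m3)
bar 5: v0=G3 v1=E4 v2=G4 (P8)
bar 6: v0=F3 v1=F4 v2=A4 (M3)
  R5 @ bar0.0: opens on M3
  R1 @ bar2.0: A3/A4 P8 -> B3/B4 P8 similar
  R3 @ bar2.0: C5 above B4
  R4 @ bar2.0: B3/C5 m2 untreated
  R3 @ bar2.1: C5 above B4
  R3 @ bar2.2: C5 above B4
  R3 @ bar2.3: C5 above B4
  R1 @ bar3.0: B3/B4 P8 -> G3/G4 P8 similar
  R7 @ bar3.0: C5->B3 leap 13st
  R2 @ bar4.0: B3/G4 m6 -> C4/C5 P8 similar
  R2 @ bar5.0: A3/C5 m3 -> G3/G4 P8 similar
  R8 @ bar5.0: penult P8 not 3rd/6th
  R6 @ bar6.3: closes on M3

No (13 violations)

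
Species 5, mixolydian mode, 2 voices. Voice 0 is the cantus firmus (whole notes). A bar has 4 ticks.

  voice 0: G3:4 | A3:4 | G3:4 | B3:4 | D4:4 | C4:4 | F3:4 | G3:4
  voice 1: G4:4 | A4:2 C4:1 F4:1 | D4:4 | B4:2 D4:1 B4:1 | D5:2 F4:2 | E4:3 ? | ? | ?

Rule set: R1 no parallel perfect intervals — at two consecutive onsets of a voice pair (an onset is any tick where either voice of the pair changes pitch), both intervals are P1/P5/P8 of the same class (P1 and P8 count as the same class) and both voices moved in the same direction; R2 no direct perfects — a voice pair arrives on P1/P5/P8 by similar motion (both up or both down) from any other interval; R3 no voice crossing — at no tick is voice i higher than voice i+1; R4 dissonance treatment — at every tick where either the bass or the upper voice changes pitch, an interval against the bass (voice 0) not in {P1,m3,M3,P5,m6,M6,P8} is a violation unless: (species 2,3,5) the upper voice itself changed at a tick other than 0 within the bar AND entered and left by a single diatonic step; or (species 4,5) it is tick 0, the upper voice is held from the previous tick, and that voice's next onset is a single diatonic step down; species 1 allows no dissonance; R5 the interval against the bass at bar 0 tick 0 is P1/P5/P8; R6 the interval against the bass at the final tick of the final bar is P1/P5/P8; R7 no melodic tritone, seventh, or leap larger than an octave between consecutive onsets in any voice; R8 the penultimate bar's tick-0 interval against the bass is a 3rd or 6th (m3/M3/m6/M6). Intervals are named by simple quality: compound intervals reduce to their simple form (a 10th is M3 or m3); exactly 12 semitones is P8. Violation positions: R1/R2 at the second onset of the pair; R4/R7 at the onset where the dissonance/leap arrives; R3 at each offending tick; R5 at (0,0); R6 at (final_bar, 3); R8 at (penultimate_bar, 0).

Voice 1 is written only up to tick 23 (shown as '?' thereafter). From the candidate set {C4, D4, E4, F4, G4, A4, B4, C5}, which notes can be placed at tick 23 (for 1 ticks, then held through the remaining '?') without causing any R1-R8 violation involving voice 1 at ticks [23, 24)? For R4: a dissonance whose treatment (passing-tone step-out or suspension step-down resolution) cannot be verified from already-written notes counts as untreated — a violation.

{A4, C4, C5, E4, G4}

C4: legal
D4: violates R4
E4: legal
F4: violates R4
G4: legal
A4: legal
B4: violates R4
C5: legal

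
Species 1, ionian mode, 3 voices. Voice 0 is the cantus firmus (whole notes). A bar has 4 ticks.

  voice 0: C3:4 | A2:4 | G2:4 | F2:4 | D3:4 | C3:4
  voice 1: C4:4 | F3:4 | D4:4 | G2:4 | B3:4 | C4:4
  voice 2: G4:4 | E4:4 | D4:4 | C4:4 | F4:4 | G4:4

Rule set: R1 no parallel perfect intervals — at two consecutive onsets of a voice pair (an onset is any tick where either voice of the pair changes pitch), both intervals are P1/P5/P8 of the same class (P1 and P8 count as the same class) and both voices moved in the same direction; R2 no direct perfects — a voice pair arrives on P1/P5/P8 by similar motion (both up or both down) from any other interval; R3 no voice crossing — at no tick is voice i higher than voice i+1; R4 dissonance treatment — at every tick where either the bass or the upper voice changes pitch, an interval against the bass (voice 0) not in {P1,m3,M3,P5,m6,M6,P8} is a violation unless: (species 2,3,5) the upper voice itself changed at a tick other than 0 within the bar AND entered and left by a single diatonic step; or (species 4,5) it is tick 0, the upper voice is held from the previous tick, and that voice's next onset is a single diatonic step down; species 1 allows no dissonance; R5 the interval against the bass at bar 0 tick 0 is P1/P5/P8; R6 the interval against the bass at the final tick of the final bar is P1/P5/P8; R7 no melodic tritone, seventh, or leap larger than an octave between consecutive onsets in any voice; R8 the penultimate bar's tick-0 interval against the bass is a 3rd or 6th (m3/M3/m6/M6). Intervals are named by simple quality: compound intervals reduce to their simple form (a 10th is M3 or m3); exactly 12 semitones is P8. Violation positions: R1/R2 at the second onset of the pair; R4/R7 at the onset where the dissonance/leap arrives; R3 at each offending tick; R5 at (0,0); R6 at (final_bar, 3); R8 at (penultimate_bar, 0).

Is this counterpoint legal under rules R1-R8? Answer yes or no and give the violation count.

bar 0: v0=C3 v1=C4 v2=G4 (P5)
bar 1: v0=A2 v1=F3 v2=E4 (P5)
bar 2: v0=G2 v1=D4 v2=D4 (P5)
bar 3: v0=F2 v1=G2 v2=C4 (P5)
bar 4: v0=D3 v1=B3 v2=F4 (m3)
bar 5: v0=C3 v1=C4 v2=G4 (P5)
  R1 @ bar1.0: C3/G4 P5 -> A2/E4 P5 similar
  R1 @ bar2.0: A2/E4 P5 -> G2/D4 P5 similar
  R1 @ bar3.0: G2/D4 P5 -> F2/C4 P5 similar
  R4 @ bar3.0: F2/G2 M2 untreated
  R7 @ bar3.0: D4->G2 leap 19st
  R7 @ bar4.0: G2->B3 leap 16st
  R2 @ bar5.0: B3/F4 TT -> C4/G4 P5 similar

No (7 violations)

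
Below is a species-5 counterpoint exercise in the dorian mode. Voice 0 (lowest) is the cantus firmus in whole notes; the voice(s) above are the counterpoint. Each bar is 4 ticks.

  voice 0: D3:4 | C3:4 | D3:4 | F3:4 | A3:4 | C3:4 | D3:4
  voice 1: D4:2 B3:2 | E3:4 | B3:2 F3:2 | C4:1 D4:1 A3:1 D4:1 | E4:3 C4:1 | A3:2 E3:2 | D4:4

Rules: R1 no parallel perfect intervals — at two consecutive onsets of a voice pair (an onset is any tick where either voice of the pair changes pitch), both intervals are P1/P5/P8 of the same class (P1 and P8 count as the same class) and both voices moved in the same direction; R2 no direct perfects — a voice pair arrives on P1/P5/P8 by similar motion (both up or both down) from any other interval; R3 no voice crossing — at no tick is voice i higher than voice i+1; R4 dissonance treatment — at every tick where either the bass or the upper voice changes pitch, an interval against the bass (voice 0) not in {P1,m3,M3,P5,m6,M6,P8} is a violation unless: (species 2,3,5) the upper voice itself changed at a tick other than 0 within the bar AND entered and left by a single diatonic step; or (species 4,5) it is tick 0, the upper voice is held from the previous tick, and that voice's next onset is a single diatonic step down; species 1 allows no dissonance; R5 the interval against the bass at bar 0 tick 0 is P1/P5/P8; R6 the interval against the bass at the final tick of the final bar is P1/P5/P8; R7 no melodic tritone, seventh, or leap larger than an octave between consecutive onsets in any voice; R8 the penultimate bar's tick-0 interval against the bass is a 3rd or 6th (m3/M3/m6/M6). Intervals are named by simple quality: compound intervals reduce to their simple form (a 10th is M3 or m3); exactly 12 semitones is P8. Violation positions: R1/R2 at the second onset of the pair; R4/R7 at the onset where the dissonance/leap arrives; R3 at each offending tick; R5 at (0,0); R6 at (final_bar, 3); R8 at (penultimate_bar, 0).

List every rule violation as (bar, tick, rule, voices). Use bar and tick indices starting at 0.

(2, 2, R7, (1,))
(3, 0, R2, (0, 1))
(4, 0, R2, (0, 1))
(6, 0, R2, (0, 1))
(6, 0, R7, (1,))

bar 0: v0=D3 v1=D4 downbeat P8
bar 1: v0=C3 v1=E3 downbeat M3
bar 2: v0=D3 v1=B3 downbeat M6
bar 3: v0=F3 v1=C4 downbeat P5
bar 4: v0=A3 v1=E4 downbeat P5
bar 5: v0=C3 v1=A3 downbeat M6
bar 6: v0=D3 v1=D4 downbeat P8
  -> R7 @ bar 2 tick 2 v(1,): B3->F3 leap 6st
  -> R2 @ bar 3 tick 0 v(0, 1): D3/F3 m3 -> F3/C4 P5 similar
  -> R2 @ bar 4 tick 0 v(0, 1): F3/D4 M6 -> A3/E4 P5 similar
  -> R2 @ bar 6 tick 0 v(0, 1): C3/E3 M3 -> D3/D4 P8 similar
  -> R7 @ bar 6 tick 0 v(1,): E3->D4 leap 10st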